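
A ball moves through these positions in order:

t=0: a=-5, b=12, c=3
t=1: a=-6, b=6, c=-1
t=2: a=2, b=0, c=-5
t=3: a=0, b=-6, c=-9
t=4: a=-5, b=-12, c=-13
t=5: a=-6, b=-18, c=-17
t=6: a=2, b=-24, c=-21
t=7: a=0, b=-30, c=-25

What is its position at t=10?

a=2, b=-48, c=-37

A: cycles through -5, -6, 2, 0 every 4 steps. Step 10 lands at position 2 of the cycle → 2.
B: linear, -6 per step → -48 at step 10.
C: linear, -4 per step → -37 at step 10.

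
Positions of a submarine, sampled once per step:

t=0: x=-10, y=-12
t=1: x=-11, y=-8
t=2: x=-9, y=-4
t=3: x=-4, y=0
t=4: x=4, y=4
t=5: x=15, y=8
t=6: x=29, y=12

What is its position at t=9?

x=89, y=24

Successive displacements: (-1, +4), (+2, +4), (+5, +4), (+8, +4), (+11, +4), (+14, +4) — each changes by (+3, +0).
step 7: x=29, y=12 + (+17, +4) → x=46, y=16
step 8: x=46, y=16 + (+20, +4) → x=66, y=20
step 9: x=66, y=20 + (+23, +4) → x=89, y=24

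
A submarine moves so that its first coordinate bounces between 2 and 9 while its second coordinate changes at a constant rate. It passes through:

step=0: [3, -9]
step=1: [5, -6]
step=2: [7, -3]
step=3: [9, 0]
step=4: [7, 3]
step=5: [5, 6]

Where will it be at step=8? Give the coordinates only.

[5, 15]

The first coordinate reflects between 2 and 9, moving 2 per step.
  step 6: 5 → 3
  step 7: 3 → 3
  step 8: 3 → 5
The second coordinate changes by +3 each step: at step 8 it is 15.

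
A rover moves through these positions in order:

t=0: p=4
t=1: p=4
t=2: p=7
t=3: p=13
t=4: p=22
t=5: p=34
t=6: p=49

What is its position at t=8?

p=88

Taking differences between consecutive positions: +0, +3, +6, +9, +12, +15. These grow by +3 each step.
step 7: 49 + 18 → p=67
step 8: 67 + 21 → p=88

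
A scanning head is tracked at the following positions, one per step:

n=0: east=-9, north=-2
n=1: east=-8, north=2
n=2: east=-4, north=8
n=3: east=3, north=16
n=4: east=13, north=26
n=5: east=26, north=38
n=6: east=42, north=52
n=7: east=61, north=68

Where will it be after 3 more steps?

east=136, north=128

Taking differences between consecutive positions: (+1, +4), (+4, +6), (+7, +8), (+10, +10), (+13, +12), (+16, +14), (+19, +16). These grow by (+3, +2) each step.
step 8: east=61, north=68 + (+22, +18) → east=83, north=86
step 9: east=83, north=86 + (+25, +20) → east=108, north=106
step 10: east=108, north=106 + (+28, +22) → east=136, north=128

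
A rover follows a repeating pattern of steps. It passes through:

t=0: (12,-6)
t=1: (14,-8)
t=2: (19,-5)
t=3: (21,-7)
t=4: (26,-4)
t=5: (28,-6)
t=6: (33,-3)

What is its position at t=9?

(42,-4)

Step-to-step displacements: (+2,-2), (+5,+3), (+2,-2), (+5,+3), (+2,-2), (+5,+3) — a repeating cycle of length 2.
step 7: apply (+2,-2) → (35,-5)
step 8: apply (+5,+3) → (40,-2)
step 9: apply (+2,-2) → (42,-4)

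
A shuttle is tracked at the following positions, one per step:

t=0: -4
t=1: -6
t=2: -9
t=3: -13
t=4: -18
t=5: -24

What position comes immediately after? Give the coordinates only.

Successive displacements: -2, -3, -4, -5, -6 — each changes by -1.
step 6: -24 − 7 → -31

-31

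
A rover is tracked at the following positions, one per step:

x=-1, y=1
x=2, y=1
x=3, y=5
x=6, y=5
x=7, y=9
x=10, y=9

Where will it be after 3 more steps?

Step-to-step displacements: (+3,+0), (+1,+4), (+3,+0), (+1,+4), (+3,+0) — a repeating cycle of length 2.
step 6: apply (+1,+4) → x=11, y=13
step 7: apply (+3,+0) → x=14, y=13
step 8: apply (+1,+4) → x=15, y=17

x=15, y=17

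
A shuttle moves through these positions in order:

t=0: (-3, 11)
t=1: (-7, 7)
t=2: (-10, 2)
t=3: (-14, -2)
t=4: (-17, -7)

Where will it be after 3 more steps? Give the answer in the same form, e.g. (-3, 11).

(-28, -20)

The moves between consecutive positions are (-4, -4), (-3, -5), (-4, -4), (-3, -5); they repeat the 2-cycle [(-4, -4), (-3, -5)].
step 5: apply (-4, -4) → (-21, -11)
step 6: apply (-3, -5) → (-24, -16)
step 7: apply (-4, -4) → (-28, -20)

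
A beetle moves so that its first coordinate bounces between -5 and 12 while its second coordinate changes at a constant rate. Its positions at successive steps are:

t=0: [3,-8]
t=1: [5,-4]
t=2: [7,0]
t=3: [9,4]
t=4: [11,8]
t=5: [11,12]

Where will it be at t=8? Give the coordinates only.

The first coordinate reflects between -5 and 12, moving 2 per step.
  step 6: 11 → 9
  step 7: 9 → 7
  step 8: 7 → 5
The second coordinate changes by +4 each step: at step 8 it is 24.

[5,24]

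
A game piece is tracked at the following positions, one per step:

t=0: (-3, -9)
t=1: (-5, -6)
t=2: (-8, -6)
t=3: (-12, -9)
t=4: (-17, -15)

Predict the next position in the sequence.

First differences are (-2, +3), (-3, +0), (-4, -3), (-5, -6); their common second difference is (-1, -3) (constant acceleration).
step 5: (-17, -15) + (-6, -9) → (-23, -24)

(-23, -24)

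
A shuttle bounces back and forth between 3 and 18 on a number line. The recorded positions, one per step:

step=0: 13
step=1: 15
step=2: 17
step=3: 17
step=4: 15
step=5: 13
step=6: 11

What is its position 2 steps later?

The value travels 2 per step and bounces off the walls at 3 and 18.
  step 7: 11 → 9
  step 8: 9 → 7

7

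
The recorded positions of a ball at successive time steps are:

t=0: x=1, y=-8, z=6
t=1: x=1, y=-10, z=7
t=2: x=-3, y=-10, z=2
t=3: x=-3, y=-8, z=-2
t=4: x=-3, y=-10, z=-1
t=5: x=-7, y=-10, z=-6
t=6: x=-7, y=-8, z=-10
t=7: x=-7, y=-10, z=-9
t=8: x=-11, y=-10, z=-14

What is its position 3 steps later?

The moves between consecutive positions are (+0,-2,+1), (-4,+0,-5), (+0,+2,-4), (+0,-2,+1), (-4,+0,-5), (+0,+2,-4), (+0,-2,+1), (-4,+0,-5); they repeat the 3-cycle [(+0,-2,+1), (-4,+0,-5), (+0,+2,-4)].
step 9: apply (+0,+2,-4) → x=-11, y=-8, z=-18
step 10: apply (+0,-2,+1) → x=-11, y=-10, z=-17
step 11: apply (-4,+0,-5) → x=-15, y=-10, z=-22

x=-15, y=-10, z=-22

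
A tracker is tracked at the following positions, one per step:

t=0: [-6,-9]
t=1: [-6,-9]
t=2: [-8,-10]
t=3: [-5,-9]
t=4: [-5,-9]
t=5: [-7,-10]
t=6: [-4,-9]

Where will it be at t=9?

Step-to-step displacements: [+0,+0], [-2,-1], [+3,+1], [+0,+0], [-2,-1], [+3,+1] — a repeating cycle of length 3.
step 7: apply [+0,+0] → [-4,-9]
step 8: apply [-2,-1] → [-6,-10]
step 9: apply [+3,+1] → [-3,-9]

[-3,-9]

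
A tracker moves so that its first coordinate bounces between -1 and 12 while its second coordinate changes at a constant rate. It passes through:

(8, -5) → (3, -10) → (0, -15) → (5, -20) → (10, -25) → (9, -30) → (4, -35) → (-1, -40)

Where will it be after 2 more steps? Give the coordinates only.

The first coordinate travels 5 per step and bounces off the walls at -1 and 12.
  step 8: -1 → 4
  step 9: 4 → 9
The second coordinate changes by -5 each step: at step 9 it is -50.

(9, -50)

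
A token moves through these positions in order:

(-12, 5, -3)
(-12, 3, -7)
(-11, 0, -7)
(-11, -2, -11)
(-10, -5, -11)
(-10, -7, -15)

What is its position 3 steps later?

(-8, -15, -19)

The moves between consecutive positions are (+0, -2, -4), (+1, -3, +0), (+0, -2, -4), (+1, -3, +0), (+0, -2, -4); they repeat the 2-cycle [(+0, -2, -4), (+1, -3, +0)].
step 6: apply (+1, -3, +0) → (-9, -10, -15)
step 7: apply (+0, -2, -4) → (-9, -12, -19)
step 8: apply (+1, -3, +0) → (-8, -15, -19)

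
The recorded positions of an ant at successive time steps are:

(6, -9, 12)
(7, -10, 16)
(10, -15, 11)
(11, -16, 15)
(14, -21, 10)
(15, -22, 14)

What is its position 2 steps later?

Step-to-step displacements: (+1, -1, +4), (+3, -5, -5), (+1, -1, +4), (+3, -5, -5), (+1, -1, +4) — a repeating cycle of length 2.
step 6: apply (+3, -5, -5) → (18, -27, 9)
step 7: apply (+1, -1, +4) → (19, -28, 13)

(19, -28, 13)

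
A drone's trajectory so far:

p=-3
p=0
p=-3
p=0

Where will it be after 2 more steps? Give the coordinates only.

Consecutive displacements +3, -3, +3 scale by a factor of -1 each step.
step 4: 0 − 3 → p=-3
step 5: -3 + 3 → p=0

p=0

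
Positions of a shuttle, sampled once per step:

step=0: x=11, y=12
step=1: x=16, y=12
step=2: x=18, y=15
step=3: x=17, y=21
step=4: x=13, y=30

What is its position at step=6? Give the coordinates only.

x=-4, y=57

Successive displacements: (+5, +0), (+2, +3), (-1, +6), (-4, +9) — each changes by (-3, +3).
step 5: x=13, y=30 + (-7, +12) → x=6, y=42
step 6: x=6, y=42 + (-10, +15) → x=-4, y=57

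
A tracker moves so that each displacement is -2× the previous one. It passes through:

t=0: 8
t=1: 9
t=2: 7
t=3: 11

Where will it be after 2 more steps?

19

Consecutive displacements +1, -2, +4 scale by a factor of -2 each step.
step 4: 11 − 8 → 3
step 5: 3 + 16 → 19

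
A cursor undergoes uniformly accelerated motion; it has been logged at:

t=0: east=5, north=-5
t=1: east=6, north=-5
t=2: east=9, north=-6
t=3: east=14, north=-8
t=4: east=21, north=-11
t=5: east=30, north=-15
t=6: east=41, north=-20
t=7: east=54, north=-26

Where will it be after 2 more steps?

east=86, north=-41

Taking differences between consecutive positions: (+1, +0), (+3, -1), (+5, -2), (+7, -3), (+9, -4), (+11, -5), (+13, -6). These grow by (+2, -1) each step.
step 8: east=54, north=-26 + (+15, -7) → east=69, north=-33
step 9: east=69, north=-33 + (+17, -8) → east=86, north=-41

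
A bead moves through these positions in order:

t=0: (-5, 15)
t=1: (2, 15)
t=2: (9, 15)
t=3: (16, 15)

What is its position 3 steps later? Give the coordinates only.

(37, 15)

Each step adds (+7, +0) to the position.
step 4: (16, 15) + (+7, +0) → (23, 15)
step 5: (23, 15) + (+7, +0) → (30, 15)
step 6: (30, 15) + (+7, +0) → (37, 15)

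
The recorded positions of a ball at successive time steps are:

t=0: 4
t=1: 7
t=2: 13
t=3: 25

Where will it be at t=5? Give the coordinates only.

Step-to-step displacements: +3, +6, +12; each is 2× the previous.
step 4: 25 + 24 → 49
step 5: 49 + 48 → 97

97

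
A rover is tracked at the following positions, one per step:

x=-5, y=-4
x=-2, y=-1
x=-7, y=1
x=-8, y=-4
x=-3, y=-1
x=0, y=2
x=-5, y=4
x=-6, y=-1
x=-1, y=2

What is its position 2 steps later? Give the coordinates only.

x=-3, y=7

The moves between consecutive positions are (+3, +3), (-5, +2), (-1, -5), (+5, +3), (+3, +3), (-5, +2), (-1, -5), (+5, +3); they repeat the 4-cycle [(+3, +3), (-5, +2), (-1, -5), (+5, +3)].
step 9: apply (+3, +3) → x=2, y=5
step 10: apply (-5, +2) → x=-3, y=7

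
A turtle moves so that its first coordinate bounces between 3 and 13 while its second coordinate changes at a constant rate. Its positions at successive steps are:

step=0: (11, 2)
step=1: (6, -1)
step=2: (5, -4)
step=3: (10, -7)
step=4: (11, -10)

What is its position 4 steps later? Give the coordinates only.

(11, -22)

The first coordinate travels 5 per step and bounces off the walls at 3 and 13.
  step 5: 11 → 6
  step 6: 6 → 5
  step 7: 5 → 10
  step 8: 10 → 11
The second coordinate changes by -3 each step: at step 8 it is -22.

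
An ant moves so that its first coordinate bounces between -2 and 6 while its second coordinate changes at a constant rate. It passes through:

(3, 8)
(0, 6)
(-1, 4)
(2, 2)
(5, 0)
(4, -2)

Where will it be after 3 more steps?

(1, -8)

The first coordinate reflects between -2 and 6, moving 3 per step.
  step 6: 4 → 1
  step 7: 1 → -2
  step 8: -2 → 1
The second coordinate changes by -2 each step: at step 8 it is -8.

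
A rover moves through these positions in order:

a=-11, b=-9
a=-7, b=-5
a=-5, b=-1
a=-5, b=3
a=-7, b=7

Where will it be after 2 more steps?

Taking differences between consecutive positions: (+4,+4), (+2,+4), (+0,+4), (-2,+4). These grow by (-2,+0) each step.
step 5: a=-7, b=7 + (-4,+4) → a=-11, b=11
step 6: a=-11, b=11 + (-6,+4) → a=-17, b=15

a=-17, b=15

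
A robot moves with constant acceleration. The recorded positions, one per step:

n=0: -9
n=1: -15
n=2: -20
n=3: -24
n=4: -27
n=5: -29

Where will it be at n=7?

-30

Taking differences between consecutive positions: -6, -5, -4, -3, -2. These grow by +1 each step.
step 6: -29 − 1 → -30
step 7: -30 + 0 → -30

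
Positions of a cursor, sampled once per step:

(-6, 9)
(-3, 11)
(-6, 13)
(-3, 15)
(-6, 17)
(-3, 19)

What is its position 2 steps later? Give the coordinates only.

(-3, 23)

First: cycles through -6, -3 every 2 steps. Step 7 lands at position 1 of the cycle → -3.
Second: linear, +2 per step → 23 at step 7.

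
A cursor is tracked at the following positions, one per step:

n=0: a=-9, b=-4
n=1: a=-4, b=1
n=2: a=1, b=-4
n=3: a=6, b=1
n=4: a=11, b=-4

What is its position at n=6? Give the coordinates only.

a=21, b=-4

The a coordinate changes by +5 each step, so at step 6 it is -9 + 6·(5) = 21.
The b coordinate repeats the cycle [-4, 1] with period 2; step 6 mod 2 = 0, giving -4.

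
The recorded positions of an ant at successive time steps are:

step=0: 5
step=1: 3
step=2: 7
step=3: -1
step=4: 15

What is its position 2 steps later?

Consecutive displacements -2, +4, -8, +16 scale by a factor of -2 each step.
step 5: 15 − 32 → -17
step 6: -17 + 64 → 47

47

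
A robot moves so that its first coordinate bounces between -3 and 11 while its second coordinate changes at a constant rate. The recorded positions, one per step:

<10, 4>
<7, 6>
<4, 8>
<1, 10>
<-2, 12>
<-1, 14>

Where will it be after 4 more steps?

The first coordinate travels 3 per step and bounces off the walls at -3 and 11.
  step 6: -1 → 2
  step 7: 2 → 5
  step 8: 5 → 8
  step 9: 8 → 11
The second coordinate changes by +2 each step: at step 9 it is 22.

<11, 22>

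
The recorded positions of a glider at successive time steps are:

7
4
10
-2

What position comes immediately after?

The jumps are -3, +6, -12 — a geometric progression with ratio -2.
step 4: -2 + 24 → 22

22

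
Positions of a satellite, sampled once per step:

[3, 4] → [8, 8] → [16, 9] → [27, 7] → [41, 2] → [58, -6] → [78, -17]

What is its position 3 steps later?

Taking differences between consecutive positions: [+5, +4], [+8, +1], [+11, -2], [+14, -5], [+17, -8], [+20, -11]. These grow by [+3, -3] each step.
step 7: [78, -17] + [+23, -14] → [101, -31]
step 8: [101, -31] + [+26, -17] → [127, -48]
step 9: [127, -48] + [+29, -20] → [156, -68]

[156, -68]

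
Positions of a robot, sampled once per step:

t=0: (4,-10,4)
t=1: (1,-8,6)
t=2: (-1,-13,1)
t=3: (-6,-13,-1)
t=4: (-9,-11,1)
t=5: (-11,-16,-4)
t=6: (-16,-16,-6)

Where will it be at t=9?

(-26,-19,-11)

The moves between consecutive positions are (-3,+2,+2), (-2,-5,-5), (-5,+0,-2), (-3,+2,+2), (-2,-5,-5), (-5,+0,-2); they repeat the 3-cycle [(-3,+2,+2), (-2,-5,-5), (-5,+0,-2)].
step 7: apply (-3,+2,+2) → (-19,-14,-4)
step 8: apply (-2,-5,-5) → (-21,-19,-9)
step 9: apply (-5,+0,-2) → (-26,-19,-11)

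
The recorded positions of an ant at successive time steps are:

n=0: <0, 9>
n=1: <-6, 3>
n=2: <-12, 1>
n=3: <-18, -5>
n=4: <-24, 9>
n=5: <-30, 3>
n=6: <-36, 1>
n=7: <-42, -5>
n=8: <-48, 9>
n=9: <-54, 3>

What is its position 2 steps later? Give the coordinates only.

The first coordinate changes by -6 each step, so at step 11 it is 0 + 11·(-6) = -66.
The second coordinate repeats the cycle [9, 3, 1, -5] with period 4; step 11 mod 4 = 3, giving -5.

<-66, -5>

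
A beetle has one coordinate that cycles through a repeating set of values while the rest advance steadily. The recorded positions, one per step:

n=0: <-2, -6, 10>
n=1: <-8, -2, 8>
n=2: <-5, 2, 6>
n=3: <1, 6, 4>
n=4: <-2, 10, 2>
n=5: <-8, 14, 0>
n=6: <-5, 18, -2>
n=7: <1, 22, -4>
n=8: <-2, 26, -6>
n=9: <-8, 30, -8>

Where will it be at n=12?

<-2, 42, -14>

First: cycles through -2, -8, -5, 1 every 4 steps. Step 12 lands at position 0 of the cycle → -2.
Second: linear, +4 per step → 42 at step 12.
Third: linear, -2 per step → -14 at step 12.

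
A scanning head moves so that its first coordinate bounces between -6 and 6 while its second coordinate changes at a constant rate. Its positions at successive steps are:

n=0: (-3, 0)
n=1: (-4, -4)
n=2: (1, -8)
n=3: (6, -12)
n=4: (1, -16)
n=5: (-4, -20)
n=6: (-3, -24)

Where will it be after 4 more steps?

The first coordinate travels 5 per step and bounces off the walls at -6 and 6.
  step 7: -3 → 2
  step 8: 2 → 5
  step 9: 5 → 0
  step 10: 0 → -5
The second coordinate changes by -4 each step: at step 10 it is -40.

(-5, -40)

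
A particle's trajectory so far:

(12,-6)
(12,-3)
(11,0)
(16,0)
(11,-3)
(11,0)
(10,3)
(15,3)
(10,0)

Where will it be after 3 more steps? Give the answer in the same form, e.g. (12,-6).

Step-to-step displacements: (+0,+3), (-1,+3), (+5,+0), (-5,-3), (+0,+3), (-1,+3), (+5,+0), (-5,-3) — a repeating cycle of length 4.
step 9: apply (+0,+3) → (10,3)
step 10: apply (-1,+3) → (9,6)
step 11: apply (+5,+0) → (14,6)

(14,6)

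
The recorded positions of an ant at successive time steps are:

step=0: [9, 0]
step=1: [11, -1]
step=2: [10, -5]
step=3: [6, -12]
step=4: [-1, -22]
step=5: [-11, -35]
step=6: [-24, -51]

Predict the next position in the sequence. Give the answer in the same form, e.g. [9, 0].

Successive displacements: [+2, -1], [-1, -4], [-4, -7], [-7, -10], [-10, -13], [-13, -16] — each changes by [-3, -3].
step 7: [-24, -51] + [-16, -19] → [-40, -70]

[-40, -70]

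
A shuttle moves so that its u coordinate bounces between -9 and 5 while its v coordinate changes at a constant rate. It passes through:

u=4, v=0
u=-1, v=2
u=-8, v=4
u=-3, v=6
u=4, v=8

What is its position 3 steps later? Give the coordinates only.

u=-3, v=14

The u coordinate reflects between -9 and 5, moving 7 per step.
  step 5: 4 → -1
  step 6: -1 → -8
  step 7: -8 → -3
The v coordinate changes by +2 each step: at step 7 it is 14.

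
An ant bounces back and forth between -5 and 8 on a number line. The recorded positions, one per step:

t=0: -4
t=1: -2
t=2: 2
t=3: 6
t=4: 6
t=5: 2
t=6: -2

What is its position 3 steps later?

The value reflects between -5 and 8, moving 4 per step.
  step 7: -2 → -4
  step 8: -4 → 0
  step 9: 0 → 4

4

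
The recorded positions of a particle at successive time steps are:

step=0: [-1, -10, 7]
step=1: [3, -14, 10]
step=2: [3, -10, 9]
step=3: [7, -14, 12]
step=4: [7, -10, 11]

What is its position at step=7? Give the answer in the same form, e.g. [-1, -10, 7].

[15, -14, 16]

The moves between consecutive positions are [+4, -4, +3], [+0, +4, -1], [+4, -4, +3], [+0, +4, -1]; they repeat the 2-cycle [[+4, -4, +3], [+0, +4, -1]].
step 5: apply [+4, -4, +3] → [11, -14, 14]
step 6: apply [+0, +4, -1] → [11, -10, 13]
step 7: apply [+4, -4, +3] → [15, -14, 16]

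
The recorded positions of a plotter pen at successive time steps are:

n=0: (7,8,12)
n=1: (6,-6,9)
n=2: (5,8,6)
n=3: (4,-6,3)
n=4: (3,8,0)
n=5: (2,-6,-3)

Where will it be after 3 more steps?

(-1,8,-12)

First: linear, -1 per step → -1 at step 8.
Second: cycles through 8, -6 every 2 steps. Step 8 lands at position 0 of the cycle → 8.
Third: linear, -3 per step → -12 at step 8.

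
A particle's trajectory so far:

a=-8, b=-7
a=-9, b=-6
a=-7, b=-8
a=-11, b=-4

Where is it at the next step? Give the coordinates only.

a=-3, b=-12

The jumps are (-1, +1), (+2, -2), (-4, +4) — a geometric progression with ratio -2.
step 4: a=-11, b=-4 + (+8, -8) → a=-3, b=-12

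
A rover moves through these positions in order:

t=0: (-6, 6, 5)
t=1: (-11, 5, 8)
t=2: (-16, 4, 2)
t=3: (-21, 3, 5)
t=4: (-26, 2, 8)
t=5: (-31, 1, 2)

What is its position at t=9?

The first coordinate changes by -5 each step, so at step 9 it is -6 + 9·(-5) = -51.
The second coordinate changes by -1 each step, so at step 9 it is 6 + 9·(-1) = -3.
The third coordinate repeats the cycle [5, 8, 2] with period 3; step 9 mod 3 = 0, giving 5.

(-51, -3, 5)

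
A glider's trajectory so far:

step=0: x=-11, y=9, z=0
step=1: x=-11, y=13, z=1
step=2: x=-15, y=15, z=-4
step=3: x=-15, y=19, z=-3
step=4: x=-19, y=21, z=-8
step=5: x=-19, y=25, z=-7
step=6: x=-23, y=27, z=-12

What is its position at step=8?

x=-27, y=33, z=-16

Differencing gives (+0, +4, +1), (-4, +2, -5), (+0, +4, +1), (-4, +2, -5), (+0, +4, +1), (-4, +2, -5). This is the pattern (+0, +4, +1), (-4, +2, -5) repeated.
step 7: apply (+0, +4, +1) → x=-23, y=31, z=-11
step 8: apply (-4, +2, -5) → x=-27, y=33, z=-16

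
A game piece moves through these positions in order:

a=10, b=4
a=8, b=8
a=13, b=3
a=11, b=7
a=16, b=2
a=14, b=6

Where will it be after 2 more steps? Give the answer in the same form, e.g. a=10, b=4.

a=17, b=5

The moves between consecutive positions are (-2, +4), (+5, -5), (-2, +4), (+5, -5), (-2, +4); they repeat the 2-cycle [(-2, +4), (+5, -5)].
step 6: apply (+5, -5) → a=19, b=1
step 7: apply (-2, +4) → a=17, b=5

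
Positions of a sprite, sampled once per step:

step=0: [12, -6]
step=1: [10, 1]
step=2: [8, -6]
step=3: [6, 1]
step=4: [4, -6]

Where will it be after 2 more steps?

[0, -6]

First: linear, -2 per step → 0 at step 6.
Second: cycles through -6, 1 every 2 steps. Step 6 lands at position 0 of the cycle → -6.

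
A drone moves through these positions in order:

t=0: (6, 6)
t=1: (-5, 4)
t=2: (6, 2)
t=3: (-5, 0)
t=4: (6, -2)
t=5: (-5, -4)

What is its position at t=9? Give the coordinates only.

First: cycles through 6, -5 every 2 steps. Step 9 lands at position 1 of the cycle → -5.
Second: linear, -2 per step → -12 at step 9.

(-5, -12)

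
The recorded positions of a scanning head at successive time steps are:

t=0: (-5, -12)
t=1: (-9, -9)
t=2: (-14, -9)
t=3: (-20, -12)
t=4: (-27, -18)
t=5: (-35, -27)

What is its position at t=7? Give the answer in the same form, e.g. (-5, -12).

Successive displacements: (-4, +3), (-5, +0), (-6, -3), (-7, -6), (-8, -9) — each changes by (-1, -3).
step 6: (-35, -27) + (-9, -12) → (-44, -39)
step 7: (-44, -39) + (-10, -15) → (-54, -54)

(-54, -54)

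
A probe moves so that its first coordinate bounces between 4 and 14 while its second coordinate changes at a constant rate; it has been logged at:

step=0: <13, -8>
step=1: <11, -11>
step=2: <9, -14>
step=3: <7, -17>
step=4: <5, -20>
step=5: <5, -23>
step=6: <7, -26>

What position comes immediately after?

The first coordinate reflects between 4 and 14, moving 2 per step.
  step 7: 7 → 9
The second coordinate changes by -3 each step: at step 7 it is -29.

<9, -29>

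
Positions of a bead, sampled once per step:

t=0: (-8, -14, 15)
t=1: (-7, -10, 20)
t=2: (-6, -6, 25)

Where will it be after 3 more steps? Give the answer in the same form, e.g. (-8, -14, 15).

Constant displacement of (+1, +4, +5) per step.
step 3: (-6, -6, 25) + (+1, +4, +5) → (-5, -2, 30)
step 4: (-5, -2, 30) + (+1, +4, +5) → (-4, 2, 35)
step 5: (-4, 2, 35) + (+1, +4, +5) → (-3, 6, 40)

(-3, 6, 40)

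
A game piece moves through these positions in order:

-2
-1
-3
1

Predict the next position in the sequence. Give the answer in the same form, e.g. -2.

-7

Step-to-step displacements: +1, -2, +4; each is -2× the previous.
step 4: 1 − 8 → -7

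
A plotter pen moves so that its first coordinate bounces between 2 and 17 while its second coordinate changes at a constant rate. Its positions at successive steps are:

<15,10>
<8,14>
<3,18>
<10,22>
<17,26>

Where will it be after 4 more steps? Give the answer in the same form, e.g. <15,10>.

The first coordinate travels 7 per step and bounces off the walls at 2 and 17.
  step 5: 17 → 10
  step 6: 10 → 3
  step 7: 3 → 8
  step 8: 8 → 15
The second coordinate changes by +4 each step: at step 8 it is 42.

<15,42>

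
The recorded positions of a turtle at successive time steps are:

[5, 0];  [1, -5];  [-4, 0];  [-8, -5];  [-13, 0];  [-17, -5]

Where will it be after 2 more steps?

Differencing gives [-4, -5], [-5, +5], [-4, -5], [-5, +5], [-4, -5]. This is the pattern [-4, -5], [-5, +5] repeated.
step 6: apply [-5, +5] → [-22, 0]
step 7: apply [-4, -5] → [-26, -5]

[-26, -5]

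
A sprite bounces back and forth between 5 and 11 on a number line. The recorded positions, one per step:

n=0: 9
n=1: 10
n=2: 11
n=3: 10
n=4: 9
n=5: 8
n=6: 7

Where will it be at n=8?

The value travels 1 per step and bounces off the walls at 5 and 11.
  step 7: 7 → 6
  step 8: 6 → 5

5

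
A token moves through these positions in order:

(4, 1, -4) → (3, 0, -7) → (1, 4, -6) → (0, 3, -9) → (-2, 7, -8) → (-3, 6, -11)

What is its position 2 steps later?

Differencing gives (-1, -1, -3), (-2, +4, +1), (-1, -1, -3), (-2, +4, +1), (-1, -1, -3). This is the pattern (-1, -1, -3), (-2, +4, +1) repeated.
step 6: apply (-2, +4, +1) → (-5, 10, -10)
step 7: apply (-1, -1, -3) → (-6, 9, -13)

(-6, 9, -13)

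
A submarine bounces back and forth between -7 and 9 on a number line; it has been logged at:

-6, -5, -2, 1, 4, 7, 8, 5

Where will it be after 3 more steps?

The value travels 3 per step and bounces off the walls at -7 and 9.
  step 8: 5 → 2
  step 9: 2 → -1
  step 10: -1 → -4

-4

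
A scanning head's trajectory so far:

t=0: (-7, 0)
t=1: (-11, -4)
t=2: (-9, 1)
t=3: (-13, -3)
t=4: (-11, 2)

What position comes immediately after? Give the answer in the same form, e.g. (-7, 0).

The moves between consecutive positions are (-4, -4), (+2, +5), (-4, -4), (+2, +5); they repeat the 2-cycle [(-4, -4), (+2, +5)].
step 5: apply (-4, -4) → (-15, -2)

(-15, -2)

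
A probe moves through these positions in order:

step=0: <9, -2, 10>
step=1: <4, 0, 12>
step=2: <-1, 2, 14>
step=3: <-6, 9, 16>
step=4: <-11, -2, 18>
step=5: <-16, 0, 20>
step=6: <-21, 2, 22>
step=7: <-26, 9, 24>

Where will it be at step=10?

The first coordinate changes by -5 each step, so at step 10 it is 9 + 10·(-5) = -41.
The second coordinate repeats the cycle [-2, 0, 2, 9] with period 4; step 10 mod 4 = 2, giving 2.
The third coordinate changes by +2 each step, so at step 10 it is 10 + 10·(2) = 30.

<-41, 2, 30>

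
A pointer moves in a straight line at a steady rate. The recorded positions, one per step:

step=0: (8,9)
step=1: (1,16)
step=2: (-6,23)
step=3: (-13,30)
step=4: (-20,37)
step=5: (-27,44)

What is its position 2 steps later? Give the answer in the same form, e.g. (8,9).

Each step adds (-7,+7) to the position.
step 6: (-27,44) + (-7,+7) → (-34,51)
step 7: (-34,51) + (-7,+7) → (-41,58)

(-41,58)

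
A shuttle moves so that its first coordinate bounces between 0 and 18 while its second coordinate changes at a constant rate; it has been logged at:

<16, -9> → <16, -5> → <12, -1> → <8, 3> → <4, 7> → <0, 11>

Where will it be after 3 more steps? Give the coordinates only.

The first coordinate reflects between 0 and 18, moving 4 per step.
  step 6: 0 → 4
  step 7: 4 → 8
  step 8: 8 → 12
The second coordinate changes by +4 each step: at step 8 it is 23.

<12, 23>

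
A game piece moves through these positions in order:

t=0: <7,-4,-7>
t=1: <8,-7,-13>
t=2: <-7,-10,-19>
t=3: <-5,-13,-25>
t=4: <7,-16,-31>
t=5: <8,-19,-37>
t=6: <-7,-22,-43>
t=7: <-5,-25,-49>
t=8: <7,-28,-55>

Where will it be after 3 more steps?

The first coordinate repeats the cycle [7, 8, -7, -5] with period 4; step 11 mod 4 = 3, giving -5.
The second coordinate changes by -3 each step, so at step 11 it is -4 + 11·(-3) = -37.
The third coordinate changes by -6 each step, so at step 11 it is -7 + 11·(-6) = -73.

<-5,-37,-73>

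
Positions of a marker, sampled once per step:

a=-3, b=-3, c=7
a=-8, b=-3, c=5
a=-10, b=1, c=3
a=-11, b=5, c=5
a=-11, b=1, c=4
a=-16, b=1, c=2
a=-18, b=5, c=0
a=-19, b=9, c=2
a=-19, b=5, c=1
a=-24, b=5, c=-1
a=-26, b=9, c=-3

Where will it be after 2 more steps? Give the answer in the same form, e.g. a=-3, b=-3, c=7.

a=-27, b=9, c=-2

Differencing gives (-5, +0, -2), (-2, +4, -2), (-1, +4, +2), (+0, -4, -1), (-5, +0, -2), (-2, +4, -2), (-1, +4, +2), (+0, -4, -1), (-5, +0, -2), (-2, +4, -2). This is the pattern (-5, +0, -2), (-2, +4, -2), (-1, +4, +2), (+0, -4, -1) repeated.
step 11: apply (-1, +4, +2) → a=-27, b=13, c=-1
step 12: apply (+0, -4, -1) → a=-27, b=9, c=-2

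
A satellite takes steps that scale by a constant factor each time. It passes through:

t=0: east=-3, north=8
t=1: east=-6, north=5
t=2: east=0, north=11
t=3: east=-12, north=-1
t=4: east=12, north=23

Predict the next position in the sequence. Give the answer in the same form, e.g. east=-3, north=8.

east=-36, north=-25

The jumps are (-3, -3), (+6, +6), (-12, -12), (+24, +24) — a geometric progression with ratio -2.
step 5: east=12, north=23 + (-48, -48) → east=-36, north=-25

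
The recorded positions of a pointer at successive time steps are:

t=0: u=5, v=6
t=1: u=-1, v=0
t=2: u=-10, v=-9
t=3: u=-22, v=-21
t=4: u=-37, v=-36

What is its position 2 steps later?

u=-76, v=-75

First differences are (-6,-6), (-9,-9), (-12,-12), (-15,-15); their common second difference is (-3,-3) (constant acceleration).
step 5: u=-37, v=-36 + (-18,-18) → u=-55, v=-54
step 6: u=-55, v=-54 + (-21,-21) → u=-76, v=-75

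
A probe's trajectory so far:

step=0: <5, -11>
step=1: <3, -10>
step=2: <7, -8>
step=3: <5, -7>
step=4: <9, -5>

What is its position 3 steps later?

<9, -1>

Differencing gives <-2, +1>, <+4, +2>, <-2, +1>, <+4, +2>. This is the pattern <-2, +1>, <+4, +2> repeated.
step 5: apply <-2, +1> → <7, -4>
step 6: apply <+4, +2> → <11, -2>
step 7: apply <-2, +1> → <9, -1>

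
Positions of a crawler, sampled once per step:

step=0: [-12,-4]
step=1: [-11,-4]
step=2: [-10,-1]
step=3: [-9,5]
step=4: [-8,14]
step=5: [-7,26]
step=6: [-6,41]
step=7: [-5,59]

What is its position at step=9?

[-3,104]

Taking differences between consecutive positions: [+1,+0], [+1,+3], [+1,+6], [+1,+9], [+1,+12], [+1,+15], [+1,+18]. These grow by [+0,+3] each step.
step 8: [-5,59] + [+1,+21] → [-4,80]
step 9: [-4,80] + [+1,+24] → [-3,104]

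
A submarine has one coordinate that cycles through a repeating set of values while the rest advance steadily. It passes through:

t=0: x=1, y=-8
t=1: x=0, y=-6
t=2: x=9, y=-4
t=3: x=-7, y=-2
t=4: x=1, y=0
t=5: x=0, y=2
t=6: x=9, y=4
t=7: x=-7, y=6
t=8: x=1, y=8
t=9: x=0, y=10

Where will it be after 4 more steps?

x=0, y=18

The x coordinate repeats the cycle [1, 0, 9, -7] with period 4; step 13 mod 4 = 1, giving 0.
The y coordinate changes by +2 each step, so at step 13 it is -8 + 13·(2) = 18.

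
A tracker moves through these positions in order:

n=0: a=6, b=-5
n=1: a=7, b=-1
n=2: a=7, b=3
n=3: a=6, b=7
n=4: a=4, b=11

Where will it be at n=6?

First differences are (+1, +4), (+0, +4), (-1, +4), (-2, +4); their common second difference is (-1, +0) (constant acceleration).
step 5: a=4, b=11 + (-3, +4) → a=1, b=15
step 6: a=1, b=15 + (-4, +4) → a=-3, b=19

a=-3, b=19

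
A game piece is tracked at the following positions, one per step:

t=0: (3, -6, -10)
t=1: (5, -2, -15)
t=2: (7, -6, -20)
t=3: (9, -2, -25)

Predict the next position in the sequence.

First: linear, +2 per step → 11 at step 4.
Second: cycles through -6, -2 every 2 steps. Step 4 lands at position 0 of the cycle → -6.
Third: linear, -5 per step → -30 at step 4.

(11, -6, -30)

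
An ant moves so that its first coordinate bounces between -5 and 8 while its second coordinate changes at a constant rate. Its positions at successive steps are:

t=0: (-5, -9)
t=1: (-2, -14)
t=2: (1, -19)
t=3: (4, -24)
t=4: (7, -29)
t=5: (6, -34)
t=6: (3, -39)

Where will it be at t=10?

(-1, -59)

The first coordinate travels 3 per step and bounces off the walls at -5 and 8.
  step 7: 3 → 0
  step 8: 0 → -3
  step 9: -3 → -4
  step 10: -4 → -1
The second coordinate changes by -5 each step: at step 10 it is -59.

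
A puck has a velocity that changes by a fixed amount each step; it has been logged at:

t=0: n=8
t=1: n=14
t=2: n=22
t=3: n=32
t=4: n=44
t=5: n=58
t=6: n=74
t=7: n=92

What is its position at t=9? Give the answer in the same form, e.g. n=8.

n=134

Taking differences between consecutive positions: +6, +8, +10, +12, +14, +16, +18. These grow by +2 each step.
step 8: 92 + 20 → n=112
step 9: 112 + 22 → n=134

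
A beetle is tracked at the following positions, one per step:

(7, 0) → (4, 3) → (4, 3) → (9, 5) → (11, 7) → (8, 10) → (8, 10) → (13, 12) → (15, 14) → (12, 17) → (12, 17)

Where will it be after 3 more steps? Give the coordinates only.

(16, 24)

Differencing gives (-3, +3), (+0, +0), (+5, +2), (+2, +2), (-3, +3), (+0, +0), (+5, +2), (+2, +2), (-3, +3), (+0, +0). This is the pattern (-3, +3), (+0, +0), (+5, +2), (+2, +2) repeated.
step 11: apply (+5, +2) → (17, 19)
step 12: apply (+2, +2) → (19, 21)
step 13: apply (-3, +3) → (16, 24)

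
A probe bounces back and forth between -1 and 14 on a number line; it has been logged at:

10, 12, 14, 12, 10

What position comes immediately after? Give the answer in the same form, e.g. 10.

8

The value travels 2 per step and bounces off the walls at -1 and 14.
  step 5: 10 → 8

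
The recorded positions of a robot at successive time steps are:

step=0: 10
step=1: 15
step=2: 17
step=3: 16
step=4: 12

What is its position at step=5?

5

Successive displacements: +5, +2, -1, -4 — each changes by -3.
step 5: 12 − 7 → 5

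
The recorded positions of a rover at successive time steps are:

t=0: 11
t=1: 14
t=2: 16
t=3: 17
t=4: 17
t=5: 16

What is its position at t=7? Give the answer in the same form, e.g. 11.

Successive displacements: +3, +2, +1, +0, -1 — each changes by -1.
step 6: 16 − 2 → 14
step 7: 14 − 3 → 11

11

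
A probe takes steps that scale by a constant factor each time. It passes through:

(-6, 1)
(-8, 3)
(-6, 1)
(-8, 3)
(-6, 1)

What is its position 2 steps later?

Consecutive displacements (-2, +2), (+2, -2), (-2, +2), (+2, -2) scale by a factor of -1 each step.
step 5: (-6, 1) + (-2, +2) → (-8, 3)
step 6: (-8, 3) + (+2, -2) → (-6, 1)

(-6, 1)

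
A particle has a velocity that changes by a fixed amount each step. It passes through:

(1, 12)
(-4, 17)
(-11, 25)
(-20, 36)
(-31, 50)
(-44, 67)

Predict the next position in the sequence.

(-59, 87)

First differences are (-5, +5), (-7, +8), (-9, +11), (-11, +14), (-13, +17); their common second difference is (-2, +3) (constant acceleration).
step 6: (-44, 67) + (-15, +20) → (-59, 87)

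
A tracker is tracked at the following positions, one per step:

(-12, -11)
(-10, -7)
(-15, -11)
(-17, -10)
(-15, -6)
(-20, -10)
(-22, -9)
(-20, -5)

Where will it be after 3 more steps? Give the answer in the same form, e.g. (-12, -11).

Step-to-step displacements: (+2, +4), (-5, -4), (-2, +1), (+2, +4), (-5, -4), (-2, +1), (+2, +4) — a repeating cycle of length 3.
step 8: apply (-5, -4) → (-25, -9)
step 9: apply (-2, +1) → (-27, -8)
step 10: apply (+2, +4) → (-25, -4)

(-25, -4)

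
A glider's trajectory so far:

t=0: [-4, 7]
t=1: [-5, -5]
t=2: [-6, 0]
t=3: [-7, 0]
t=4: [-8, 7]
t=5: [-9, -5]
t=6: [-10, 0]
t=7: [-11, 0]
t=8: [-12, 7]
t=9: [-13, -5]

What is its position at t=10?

[-14, 0]

The first coordinate changes by -1 each step, so at step 10 it is -4 + 10·(-1) = -14.
The second coordinate repeats the cycle [7, -5, 0, 0] with period 4; step 10 mod 4 = 2, giving 0.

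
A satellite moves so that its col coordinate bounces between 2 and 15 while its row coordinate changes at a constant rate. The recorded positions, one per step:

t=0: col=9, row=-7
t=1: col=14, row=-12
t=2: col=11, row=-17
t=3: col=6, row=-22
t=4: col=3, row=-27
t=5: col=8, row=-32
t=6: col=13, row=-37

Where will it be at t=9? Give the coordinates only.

col=2, row=-52

The col coordinate travels 5 per step and bounces off the walls at 2 and 15.
  step 7: 13 → 12
  step 8: 12 → 7
  step 9: 7 → 2
The row coordinate changes by -5 each step: at step 9 it is -52.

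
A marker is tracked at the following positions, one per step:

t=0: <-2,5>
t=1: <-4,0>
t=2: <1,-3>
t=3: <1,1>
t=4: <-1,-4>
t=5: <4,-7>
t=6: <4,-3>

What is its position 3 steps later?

Step-to-step displacements: <-2,-5>, <+5,-3>, <+0,+4>, <-2,-5>, <+5,-3>, <+0,+4> — a repeating cycle of length 3.
step 7: apply <-2,-5> → <2,-8>
step 8: apply <+5,-3> → <7,-11>
step 9: apply <+0,+4> → <7,-7>

<7,-7>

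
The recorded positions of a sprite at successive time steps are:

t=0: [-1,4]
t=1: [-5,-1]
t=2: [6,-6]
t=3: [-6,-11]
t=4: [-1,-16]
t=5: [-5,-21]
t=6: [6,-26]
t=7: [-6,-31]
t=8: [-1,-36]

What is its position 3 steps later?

First: cycles through -1, -5, 6, -6 every 4 steps. Step 11 lands at position 3 of the cycle → -6.
Second: linear, -5 per step → -51 at step 11.

[-6,-51]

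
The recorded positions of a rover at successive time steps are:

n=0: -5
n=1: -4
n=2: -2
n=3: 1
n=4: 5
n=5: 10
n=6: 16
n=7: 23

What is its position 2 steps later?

First differences are +1, +2, +3, +4, +5, +6, +7; their common second difference is +1 (constant acceleration).
step 8: 23 + 8 → 31
step 9: 31 + 9 → 40

40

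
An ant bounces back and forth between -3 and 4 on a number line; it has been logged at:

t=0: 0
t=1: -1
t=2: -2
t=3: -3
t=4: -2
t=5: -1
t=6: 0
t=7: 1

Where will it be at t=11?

3

The value reflects between -3 and 4, moving 1 per step.
  step 8: 1 → 2
  step 9: 2 → 3
  step 10: 3 → 4
  step 11: 4 → 3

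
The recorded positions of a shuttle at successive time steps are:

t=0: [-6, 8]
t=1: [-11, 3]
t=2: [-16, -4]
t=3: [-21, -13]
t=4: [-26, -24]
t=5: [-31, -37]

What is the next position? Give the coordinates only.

[-36, -52]

Successive displacements: [-5, -5], [-5, -7], [-5, -9], [-5, -11], [-5, -13] — each changes by [+0, -2].
step 6: [-31, -37] + [-5, -15] → [-36, -52]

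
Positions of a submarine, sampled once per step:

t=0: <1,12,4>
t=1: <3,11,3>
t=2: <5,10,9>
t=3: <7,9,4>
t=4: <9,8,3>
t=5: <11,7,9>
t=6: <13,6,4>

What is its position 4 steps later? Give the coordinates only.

First: linear, +2 per step → 21 at step 10.
Second: linear, -1 per step → 2 at step 10.
Third: cycles through 4, 3, 9 every 3 steps. Step 10 lands at position 1 of the cycle → 3.

<21,2,3>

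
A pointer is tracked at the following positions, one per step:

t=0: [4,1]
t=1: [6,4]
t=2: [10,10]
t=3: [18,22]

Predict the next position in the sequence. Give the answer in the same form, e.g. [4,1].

[34,46]

Consecutive displacements [+2,+3], [+4,+6], [+8,+12] scale by a factor of 2 each step.
step 4: [18,22] + [+16,+24] → [34,46]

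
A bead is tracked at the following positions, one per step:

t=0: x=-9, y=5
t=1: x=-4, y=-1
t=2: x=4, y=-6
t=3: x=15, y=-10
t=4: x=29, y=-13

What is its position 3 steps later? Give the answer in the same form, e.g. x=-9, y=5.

x=89, y=-16

Successive displacements: (+5, -6), (+8, -5), (+11, -4), (+14, -3) — each changes by (+3, +1).
step 5: x=29, y=-13 + (+17, -2) → x=46, y=-15
step 6: x=46, y=-15 + (+20, -1) → x=66, y=-16
step 7: x=66, y=-16 + (+23, +0) → x=89, y=-16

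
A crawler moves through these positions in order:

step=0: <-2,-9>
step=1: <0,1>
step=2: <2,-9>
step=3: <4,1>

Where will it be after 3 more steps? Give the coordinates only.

<10,-9>

First: linear, +2 per step → 10 at step 6.
Second: cycles through -9, 1 every 2 steps. Step 6 lands at position 0 of the cycle → -9.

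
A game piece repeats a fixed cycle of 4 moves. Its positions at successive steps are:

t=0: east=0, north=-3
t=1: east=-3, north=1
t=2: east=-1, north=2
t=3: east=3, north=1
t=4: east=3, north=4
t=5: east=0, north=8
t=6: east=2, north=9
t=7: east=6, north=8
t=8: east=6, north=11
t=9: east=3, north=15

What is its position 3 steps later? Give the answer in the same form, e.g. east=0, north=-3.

Step-to-step displacements: (-3, +4), (+2, +1), (+4, -1), (+0, +3), (-3, +4), (+2, +1), (+4, -1), (+0, +3), (-3, +4) — a repeating cycle of length 4.
step 10: apply (+2, +1) → east=5, north=16
step 11: apply (+4, -1) → east=9, north=15
step 12: apply (+0, +3) → east=9, north=18

east=9, north=18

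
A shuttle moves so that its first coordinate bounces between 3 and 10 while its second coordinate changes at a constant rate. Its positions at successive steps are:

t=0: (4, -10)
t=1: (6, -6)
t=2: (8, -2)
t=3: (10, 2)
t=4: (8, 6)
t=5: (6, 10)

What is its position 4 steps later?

(8, 26)

The first coordinate travels 2 per step and bounces off the walls at 3 and 10.
  step 6: 6 → 4
  step 7: 4 → 4
  step 8: 4 → 6
  step 9: 6 → 8
The second coordinate changes by +4 each step: at step 9 it is 26.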